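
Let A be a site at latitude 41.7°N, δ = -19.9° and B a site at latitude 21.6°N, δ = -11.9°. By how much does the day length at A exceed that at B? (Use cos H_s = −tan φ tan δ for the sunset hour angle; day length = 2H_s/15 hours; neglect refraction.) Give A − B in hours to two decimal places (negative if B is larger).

-1.87 h

A: H_s = arccos(−tan 41.7° · tan -19.9°) = 71.18°, so 2H_s/15 = 9.4907 h.
B: H_s = arccos(−tan 21.6° · tan -11.9°) = 85.21°, so 2H_s/15 = 11.3613 h.
A − B = 9.4907 − 11.3613 = -1.8706 h.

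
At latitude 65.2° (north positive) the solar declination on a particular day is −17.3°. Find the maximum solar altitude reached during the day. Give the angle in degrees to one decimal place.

7.5°

At local solar noon the hour angle is zero, so the elevation is 90° − |φ − δ| = 90° − |65.2° − (-17.3°)| = 90° − 82.5° = 7.5°.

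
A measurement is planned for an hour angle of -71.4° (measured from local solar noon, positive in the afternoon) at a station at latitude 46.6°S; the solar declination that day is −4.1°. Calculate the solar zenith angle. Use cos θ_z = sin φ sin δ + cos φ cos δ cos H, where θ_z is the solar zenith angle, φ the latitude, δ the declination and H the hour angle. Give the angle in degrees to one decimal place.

74.3°

cos θ_z = sin(-46.6°) sin(-4.1°) + cos(-46.6°) cos(-4.1°) cos(-71.40°) = 0.0519 + 0.2186 = 0.2705.
θ_z = arccos(0.2705) = 74.31°.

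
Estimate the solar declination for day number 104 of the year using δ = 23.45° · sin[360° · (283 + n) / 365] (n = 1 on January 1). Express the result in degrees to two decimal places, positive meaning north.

+8.67°

360 × (283 + 104) / 365 = 381.699°; sin(381.699°) = 0.3697.
δ = 23.45 × 0.3697 = 8.669° ≈ +8.67°.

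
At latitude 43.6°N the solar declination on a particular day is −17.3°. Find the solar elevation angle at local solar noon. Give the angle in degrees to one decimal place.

29.1°

At local solar noon the hour angle is zero, so the elevation is 90° − |φ − δ| = 90° − |43.6° − (-17.3°)| = 90° − 60.9° = 29.1°.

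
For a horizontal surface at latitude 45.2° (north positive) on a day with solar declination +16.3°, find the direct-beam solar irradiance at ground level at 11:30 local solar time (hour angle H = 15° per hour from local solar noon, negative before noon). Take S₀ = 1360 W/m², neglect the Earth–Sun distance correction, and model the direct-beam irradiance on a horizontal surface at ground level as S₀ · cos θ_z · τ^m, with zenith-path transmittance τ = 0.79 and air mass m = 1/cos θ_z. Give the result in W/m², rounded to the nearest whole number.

902 W/m²

Hour angle H = 15° × (11.5 − 12) = -7.50°.
cos θ_z = sin(45.2°) sin(16.3°) + cos(45.2°) cos(16.3°) cos(-7.50°) = 0.1992 + 0.6705 = 0.8697.
Air mass m = 1/cos θ_z = 1/0.8697 = 1.150; τ^m = 0.79^1.150 = 0.7626.
Surface direct beam = 1360 × 0.8697 × 0.7626 = 902.00 W/m².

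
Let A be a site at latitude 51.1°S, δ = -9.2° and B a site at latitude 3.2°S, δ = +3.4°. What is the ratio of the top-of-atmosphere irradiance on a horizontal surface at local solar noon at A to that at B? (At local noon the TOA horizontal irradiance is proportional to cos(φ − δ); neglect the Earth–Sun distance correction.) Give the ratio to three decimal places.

0.749

A: cos θ_z = cos(-51.1° − (-9.2°)) = 0.7443.
B: cos θ_z = cos(-3.2° − (3.4°)) = 0.9934.
Ratio A/B = 0.7443 / 0.9934 = 0.7492.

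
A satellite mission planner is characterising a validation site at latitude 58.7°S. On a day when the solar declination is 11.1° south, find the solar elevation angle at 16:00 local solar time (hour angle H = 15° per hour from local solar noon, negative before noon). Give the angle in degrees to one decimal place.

Hour angle H = 15° × (16 − 12) = 60.00°.
cos θ_z = sin(-58.7°) sin(-11.1°) + cos(-58.7°) cos(-11.1°) cos(60.00°) = 0.1645 + 0.2549 = 0.4194.
θ_z = arccos(0.4194) = 65.20°, so the elevation is 90° − 65.20° = 24.80°.

24.8°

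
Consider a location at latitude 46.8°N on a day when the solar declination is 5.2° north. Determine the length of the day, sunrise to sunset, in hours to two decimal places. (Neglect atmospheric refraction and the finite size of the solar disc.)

The sunset hour angle satisfies cos H_s = −tan φ tan δ = -0.0969, giving H_s = 95.56°.
Day length = 2 H_s / 15° h⁻¹ = 191.12° / 15 = 12.741 h.

12.74 hours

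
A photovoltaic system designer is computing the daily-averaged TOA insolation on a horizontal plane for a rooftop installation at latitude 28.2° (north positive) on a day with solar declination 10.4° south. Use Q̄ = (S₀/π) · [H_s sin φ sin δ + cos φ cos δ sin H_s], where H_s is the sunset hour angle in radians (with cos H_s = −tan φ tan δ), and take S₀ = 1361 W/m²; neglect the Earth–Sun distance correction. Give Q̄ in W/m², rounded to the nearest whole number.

319 W/m²

−tan φ tan δ = −(0.5362)(-0.1835) = 0.0984; H_s = arccos(0.0984) = 84.35°. In radians, H_s = 1.4722.
H_s sin φ sin δ = 1.4722 × 0.4726 × -0.1805 = -0.1256.
cos φ cos δ sin H_s = 0.8813 × 0.9836 × 0.9951 = 0.8626.
Q̄ = (1361/π) × (-0.1256 + 0.8626) = 433.22 × 0.7370 = 319.28 W/m².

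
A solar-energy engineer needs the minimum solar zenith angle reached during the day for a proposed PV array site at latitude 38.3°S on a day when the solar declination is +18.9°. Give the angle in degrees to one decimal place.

At local solar noon the hour angle is zero, so the zenith angle is |φ − δ| = |-38.3° − (18.9°)| = 57.2°.

57.2°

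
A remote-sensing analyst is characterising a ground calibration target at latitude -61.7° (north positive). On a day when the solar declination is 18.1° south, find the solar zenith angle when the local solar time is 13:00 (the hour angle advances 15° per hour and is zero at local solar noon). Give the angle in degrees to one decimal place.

44.9°

Hour angle H = 15° × (13 − 12) = 15.00°.
With φ = -61.7°, δ = -18.1°, H = 15.00°: sin φ sin δ = 0.2735, cos φ cos δ cos H = 0.4353, so cos θ_z = 0.7088.
θ_z = arccos(0.7088) = 44.86°.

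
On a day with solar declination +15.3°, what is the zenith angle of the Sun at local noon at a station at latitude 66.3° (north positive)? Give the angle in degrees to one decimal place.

At local solar noon the hour angle is zero, so the zenith angle is |φ − δ| = |66.3° − (15.3°)| = 51.0°.

51.0°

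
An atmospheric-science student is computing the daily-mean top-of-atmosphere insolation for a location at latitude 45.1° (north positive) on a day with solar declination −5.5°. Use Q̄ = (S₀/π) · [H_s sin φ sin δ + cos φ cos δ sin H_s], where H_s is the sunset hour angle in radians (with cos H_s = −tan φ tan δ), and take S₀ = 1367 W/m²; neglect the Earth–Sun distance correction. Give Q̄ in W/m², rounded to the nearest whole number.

261 W/m²

cos H_s = −tan(45.1°) · tan(-5.5°) = 0.0966, so H_s = arccos(0.0966) = 84.46°. In radians, H_s = 1.4741.
H_s sin φ sin δ = 1.4741 × 0.7083 × -0.0958 = -0.1000.
cos φ cos δ sin H_s = 0.7059 × 0.9954 × 0.9953 = 0.6994.
Q̄ = (1367/π) × (-0.1000 + 0.6994) = 435.13 × 0.5994 = 260.82 W/m².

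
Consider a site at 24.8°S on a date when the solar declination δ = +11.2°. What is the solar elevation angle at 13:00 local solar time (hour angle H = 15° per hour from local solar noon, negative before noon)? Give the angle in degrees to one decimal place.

51.1°

Hour angle H = 15° × (13 − 12) = 15.00°.
cos θ_z = sin(-24.8°) sin(11.2°) + cos(-24.8°) cos(11.2°) cos(15.00°) = -0.0815 + 0.8601 = 0.7786.
θ_z = arccos(0.7786) = 38.87°, so the elevation is 90° − 38.87° = 51.13°.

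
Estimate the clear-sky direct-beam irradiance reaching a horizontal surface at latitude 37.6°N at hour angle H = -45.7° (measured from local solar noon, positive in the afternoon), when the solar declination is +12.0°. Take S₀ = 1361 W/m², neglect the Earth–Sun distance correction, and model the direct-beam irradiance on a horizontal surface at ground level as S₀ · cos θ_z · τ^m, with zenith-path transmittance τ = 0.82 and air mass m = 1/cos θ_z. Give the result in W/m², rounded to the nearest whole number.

676 W/m²

cos θ_z = sin(37.6°) sin(12.0°) + cos(37.6°) cos(12.0°) cos(-45.70°) = 0.1269 + 0.5413 = 0.6682.
Air mass m = 1/cos θ_z = 1/0.6682 = 1.497; τ^m = 0.82^1.497 = 0.7430.
Surface direct beam = 1361 × 0.6682 × 0.7430 = 675.70 W/m².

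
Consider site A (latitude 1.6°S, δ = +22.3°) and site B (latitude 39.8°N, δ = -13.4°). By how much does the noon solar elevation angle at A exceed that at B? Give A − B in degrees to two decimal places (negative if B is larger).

+29.30°

A: 90° − |-1.6 − (22.3)| = 66.10°.
B: 90° − |39.8 − (-13.4)| = 36.80°.
A − B = 66.10 − 36.80 = 29.30°.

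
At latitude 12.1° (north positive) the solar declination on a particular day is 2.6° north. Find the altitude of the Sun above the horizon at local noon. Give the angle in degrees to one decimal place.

At local solar noon the hour angle is zero, so the elevation is 90° − |φ − δ| = 90° − |12.1° − (2.6°)| = 90° − 9.5° = 80.5°.

80.5°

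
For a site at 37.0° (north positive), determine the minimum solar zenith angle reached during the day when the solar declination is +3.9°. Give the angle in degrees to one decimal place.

33.1°

At local solar noon the hour angle is zero, so the zenith angle is |φ − δ| = |37.0° − (3.9°)| = 33.1°.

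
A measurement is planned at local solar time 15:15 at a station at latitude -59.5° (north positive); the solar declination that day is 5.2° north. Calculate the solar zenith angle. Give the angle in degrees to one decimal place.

Hour angle H = 15° × (15.25 − 12) = 48.75°.
cos θ_z = sin(-59.5°) sin(5.2°) + cos(-59.5°) cos(5.2°) cos(48.75°) = -0.0781 + 0.3333 = 0.2552.
θ_z = arccos(0.2552) = 75.21°.

75.2°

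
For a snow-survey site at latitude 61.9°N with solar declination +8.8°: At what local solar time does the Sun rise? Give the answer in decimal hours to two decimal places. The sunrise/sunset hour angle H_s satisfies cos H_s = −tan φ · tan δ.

−tan φ tan δ = −(1.8728)(0.1548) = -0.2899; H_s = arccos(-0.2899) = 106.85°.
Sunrise is at 12 − H_s/15 = 12 − 7.123 = 4.877 h local solar time.

4.88 h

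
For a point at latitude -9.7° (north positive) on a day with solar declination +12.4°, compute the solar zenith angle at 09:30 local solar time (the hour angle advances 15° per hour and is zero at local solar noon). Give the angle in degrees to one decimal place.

43.3°

Hour angle H = 15° × (9.5 − 12) = -37.50°.
cos θ_z = sin(-9.7°) sin(12.4°) + cos(-9.7°) cos(12.4°) cos(-37.50°) = -0.0362 + 0.7638 = 0.7276.
θ_z = arccos(0.7276) = 43.31°.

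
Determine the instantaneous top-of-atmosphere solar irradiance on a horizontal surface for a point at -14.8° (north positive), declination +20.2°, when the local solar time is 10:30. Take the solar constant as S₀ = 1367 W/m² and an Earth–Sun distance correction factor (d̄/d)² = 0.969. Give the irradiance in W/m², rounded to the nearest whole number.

994 W/m²

Hour angle H = 15° × (10.5 − 12) = -22.50°.
With φ = -14.8°, δ = 20.2°, H = -22.50°: sin φ sin δ = -0.0882, cos φ cos δ cos H = 0.8383, so cos θ_z = 0.7501.
Top-of-atmosphere irradiance = S₀ (d̄/d)² cos θ_z = 1367 × 0.969 × 0.7501 = 993.60 W/m².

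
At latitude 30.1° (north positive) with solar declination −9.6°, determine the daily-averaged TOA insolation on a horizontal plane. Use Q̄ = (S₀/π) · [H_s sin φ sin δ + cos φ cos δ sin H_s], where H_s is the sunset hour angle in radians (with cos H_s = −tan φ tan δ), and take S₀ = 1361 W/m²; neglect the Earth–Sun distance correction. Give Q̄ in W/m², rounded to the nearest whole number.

−tan φ tan δ = −(0.5797)(-0.1691) = 0.0980; H_s = arccos(0.0980) = 84.38°. In radians, H_s = 1.4727.
H_s sin φ sin δ = 1.4727 × 0.5015 × -0.1668 = -0.1232.
cos φ cos δ sin H_s = 0.8652 × 0.9860 × 0.9952 = 0.8490.
Q̄ = (1361/π) × (-0.1232 + 0.8490) = 433.22 × 0.7258 = 314.43 W/m².

314 W/m²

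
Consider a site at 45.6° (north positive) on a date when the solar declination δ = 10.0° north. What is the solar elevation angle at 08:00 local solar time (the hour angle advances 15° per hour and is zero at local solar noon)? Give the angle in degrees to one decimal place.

Hour angle H = 15° × (8 − 12) = -60.00°.
With φ = 45.6°, δ = 10.0°, H = -60.00°: sin φ sin δ = 0.1241, cos φ cos δ cos H = 0.3445, so cos θ_z = 0.4686.
θ_z = arccos(0.4686) = 62.06°, so the elevation is 90° − 62.06° = 27.94°.

27.9°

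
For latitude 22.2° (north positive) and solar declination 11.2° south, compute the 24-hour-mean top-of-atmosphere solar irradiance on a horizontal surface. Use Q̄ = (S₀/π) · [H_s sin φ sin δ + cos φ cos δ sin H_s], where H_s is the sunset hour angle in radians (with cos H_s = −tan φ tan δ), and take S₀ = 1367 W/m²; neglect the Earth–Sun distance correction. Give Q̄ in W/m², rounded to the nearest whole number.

346 W/m²

cos H_s = −tan(22.2°) · tan(-11.2°) = 0.0808, so H_s = arccos(0.0808) = 85.37°. In radians, H_s = 1.4900.
H_s sin φ sin δ = 1.4900 × 0.3778 × -0.1942 = -0.1093.
cos φ cos δ sin H_s = 0.9259 × 0.9810 × 0.9967 = 0.9053.
Q̄ = (1367/π) × (-0.1093 + 0.9053) = 435.13 × 0.7960 = 346.36 W/m².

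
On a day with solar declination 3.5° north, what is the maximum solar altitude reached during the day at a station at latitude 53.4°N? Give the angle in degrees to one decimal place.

40.1°

At local solar noon the hour angle is zero, so the elevation is 90° − |φ − δ| = 90° − |53.4° − (3.5°)| = 90° − 49.9° = 40.1°.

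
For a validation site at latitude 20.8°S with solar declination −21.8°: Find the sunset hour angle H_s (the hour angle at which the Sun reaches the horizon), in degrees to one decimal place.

The sunset hour angle satisfies cos H_s = −tan φ tan δ = -0.1519, giving H_s = 98.74°.

98.7°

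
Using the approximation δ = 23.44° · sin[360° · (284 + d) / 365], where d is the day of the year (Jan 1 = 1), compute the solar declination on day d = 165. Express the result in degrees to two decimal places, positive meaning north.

360 × (284 + 165) / 365 = 442.849°; sin(442.849°) = 0.9922.
δ = 23.44 × 0.9922 = 23.257° ≈ +23.26°.

+23.26°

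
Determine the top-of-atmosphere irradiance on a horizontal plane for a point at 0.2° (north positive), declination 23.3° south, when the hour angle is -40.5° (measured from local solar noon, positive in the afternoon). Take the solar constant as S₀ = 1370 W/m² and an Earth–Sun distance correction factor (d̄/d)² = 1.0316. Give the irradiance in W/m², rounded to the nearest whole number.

cos θ_z = sin(0.2°) sin(-23.3°) + cos(0.2°) cos(-23.3°) cos(-40.50°) = -0.0014 + 0.6984 = 0.6970.
Top-of-atmosphere irradiance = S₀ (d̄/d)² cos θ_z = 1370 × 1.0316 × 0.6970 = 985.06 W/m².

985 W/m²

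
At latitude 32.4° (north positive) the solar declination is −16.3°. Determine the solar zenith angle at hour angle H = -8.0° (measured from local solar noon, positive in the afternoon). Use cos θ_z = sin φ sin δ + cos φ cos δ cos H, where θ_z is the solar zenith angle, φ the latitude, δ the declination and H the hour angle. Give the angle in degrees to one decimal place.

49.3°

cos θ_z = sin(32.4°) sin(-16.3°) + cos(32.4°) cos(-16.3°) cos(-8.00°) = -0.1504 + 0.8025 = 0.6521.
θ_z = arccos(0.6521) = 49.30°.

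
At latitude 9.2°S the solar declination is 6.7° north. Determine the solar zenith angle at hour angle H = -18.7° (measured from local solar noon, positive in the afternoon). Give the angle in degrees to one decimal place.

24.5°

cos θ_z = sin φ sin δ + cos φ cos δ cos H = (-0.1599)(0.1167) + (0.9871)(0.9932)(0.9472) = 0.9100.
θ_z = arccos(0.9100) = 24.49°.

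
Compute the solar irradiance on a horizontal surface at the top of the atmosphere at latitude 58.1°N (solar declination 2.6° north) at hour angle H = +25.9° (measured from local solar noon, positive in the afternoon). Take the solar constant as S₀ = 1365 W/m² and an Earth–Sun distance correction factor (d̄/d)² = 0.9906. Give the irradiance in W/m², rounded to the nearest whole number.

694 W/m²

cos θ_z = sin(58.1°) sin(2.6°) + cos(58.1°) cos(2.6°) cos(25.90°) = 0.0385 + 0.4749 = 0.5134.
Top-of-atmosphere irradiance = S₀ (d̄/d)² cos θ_z = 1365 × 0.9906 × 0.5134 = 694.20 W/m².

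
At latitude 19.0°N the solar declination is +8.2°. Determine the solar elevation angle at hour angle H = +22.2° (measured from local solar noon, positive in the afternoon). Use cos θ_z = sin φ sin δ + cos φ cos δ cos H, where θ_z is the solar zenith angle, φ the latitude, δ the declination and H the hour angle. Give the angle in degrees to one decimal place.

65.9°

cos θ_z = sin(19.0°) sin(8.2°) + cos(19.0°) cos(8.2°) cos(22.20°) = 0.0464 + 0.8665 = 0.9129.
θ_z = arccos(0.9129) = 24.09°, so the elevation is 90° − 24.09° = 65.91°.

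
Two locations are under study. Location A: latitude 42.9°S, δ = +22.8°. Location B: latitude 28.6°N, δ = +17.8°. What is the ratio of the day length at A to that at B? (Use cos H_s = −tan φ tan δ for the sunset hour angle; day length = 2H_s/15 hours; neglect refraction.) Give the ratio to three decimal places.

A: H_s = arccos(−tan -42.9° · tan 22.8°) = 67.01°, so 2H_s/15 = 8.9347 h.
B: H_s = arccos(−tan 28.6° · tan 17.8°) = 100.08°, so 2H_s/15 = 13.3440 h.
Ratio A/B = 8.9347 / 13.3440 = 0.6696.

0.670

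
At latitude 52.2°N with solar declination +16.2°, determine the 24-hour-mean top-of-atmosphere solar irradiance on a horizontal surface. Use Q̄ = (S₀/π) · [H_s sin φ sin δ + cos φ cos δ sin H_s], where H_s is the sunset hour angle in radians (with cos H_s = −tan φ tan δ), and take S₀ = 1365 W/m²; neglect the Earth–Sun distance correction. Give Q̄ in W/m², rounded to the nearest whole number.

−tan φ tan δ = −(1.2892)(0.2905) = -0.3745; H_s = arccos(-0.3745) = 111.99°. In radians, H_s = 1.9546.
H_s sin φ sin δ = 1.9546 × 0.7902 × 0.2790 = 0.4309.
cos φ cos δ sin H_s = 0.6129 × 0.9603 × 0.9272 = 0.5457.
Q̄ = (1365/π) × (0.4309 + 0.5457) = 434.49 × 0.9766 = 424.32 W/m².

424 W/m²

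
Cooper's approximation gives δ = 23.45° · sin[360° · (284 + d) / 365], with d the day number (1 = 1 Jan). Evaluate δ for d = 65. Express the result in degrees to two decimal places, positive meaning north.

-6.38°

360 × (284 + 65) / 365 = 344.219°; sin(344.219°) = -0.2720.
δ = 23.45 × -0.2720 = -6.378° ≈ -6.38°.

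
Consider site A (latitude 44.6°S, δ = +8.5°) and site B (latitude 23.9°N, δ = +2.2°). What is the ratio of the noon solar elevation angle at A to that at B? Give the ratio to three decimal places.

0.540

A: 90° − |-44.6 − (8.5)| = 36.90°.
B: 90° − |23.9 − (2.2)| = 68.30°.
Ratio A/B = 36.9000 / 68.3000 = 0.5403.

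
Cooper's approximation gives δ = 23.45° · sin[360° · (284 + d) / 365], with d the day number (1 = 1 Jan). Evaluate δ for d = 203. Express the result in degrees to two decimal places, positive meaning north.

+20.24°

360 × (284 + 203) / 365 = 480.329°; sin(480.329°) = 0.8631.
δ = 23.45 × 0.8631 = 20.240° ≈ +20.24°.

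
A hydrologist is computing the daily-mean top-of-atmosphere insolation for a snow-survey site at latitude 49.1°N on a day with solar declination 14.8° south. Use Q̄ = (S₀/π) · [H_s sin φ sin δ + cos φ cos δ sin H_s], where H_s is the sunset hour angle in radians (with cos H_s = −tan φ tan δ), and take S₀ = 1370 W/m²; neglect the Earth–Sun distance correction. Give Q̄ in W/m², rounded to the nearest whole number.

157 W/m²

The sunset hour angle satisfies cos H_s = −tan φ tan δ = 0.3050, giving H_s = 72.24°. In radians, H_s = 1.2608.
H_s sin φ sin δ = 1.2608 × 0.7559 × -0.2554 = -0.2434.
cos φ cos δ sin H_s = 0.6547 × 0.9668 × 0.9523 = 0.6028.
Q̄ = (1370/π) × (-0.2434 + 0.6028) = 436.08 × 0.3594 = 156.73 W/m².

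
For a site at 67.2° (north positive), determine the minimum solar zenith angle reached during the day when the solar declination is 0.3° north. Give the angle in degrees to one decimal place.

66.9°

At local solar noon the hour angle is zero, so the zenith angle is |φ − δ| = |67.2° − (0.3°)| = 66.9°.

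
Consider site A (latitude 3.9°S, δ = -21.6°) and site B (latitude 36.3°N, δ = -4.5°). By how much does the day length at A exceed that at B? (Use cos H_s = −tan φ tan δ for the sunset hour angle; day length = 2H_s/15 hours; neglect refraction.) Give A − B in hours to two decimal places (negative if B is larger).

A: H_s = arccos(−tan -3.9° · tan -21.6°) = 91.55°, so 2H_s/15 = 12.2067 h.
B: H_s = arccos(−tan 36.3° · tan -4.5°) = 86.69°, so 2H_s/15 = 11.5587 h.
A − B = 12.2067 − 11.5587 = 0.6480 h.

+0.65 h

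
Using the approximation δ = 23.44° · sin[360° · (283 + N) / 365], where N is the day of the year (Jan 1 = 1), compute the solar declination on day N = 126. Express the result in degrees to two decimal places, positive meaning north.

+16.10°

360 × (283 + 126) / 365 = 403.397°; sin(403.397°) = 0.6870.
δ = 23.44 × 0.6870 = 16.103° ≈ +16.10°.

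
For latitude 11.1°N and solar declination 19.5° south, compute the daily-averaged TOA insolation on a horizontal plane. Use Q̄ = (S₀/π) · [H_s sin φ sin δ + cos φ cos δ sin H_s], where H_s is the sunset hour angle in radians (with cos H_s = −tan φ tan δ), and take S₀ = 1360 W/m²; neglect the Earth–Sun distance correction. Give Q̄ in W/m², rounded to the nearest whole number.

358 W/m²

cos H_s = −tan(11.1°) · tan(-19.5°) = 0.0695, so H_s = arccos(0.0695) = 86.01°. In radians, H_s = 1.5012.
H_s sin φ sin δ = 1.5012 × 0.1925 × -0.3338 = -0.0965.
cos φ cos δ sin H_s = 0.9813 × 0.9426 × 0.9976 = 0.9228.
Q̄ = (1360/π) × (-0.0965 + 0.9228) = 432.90 × 0.8263 = 357.71 W/m².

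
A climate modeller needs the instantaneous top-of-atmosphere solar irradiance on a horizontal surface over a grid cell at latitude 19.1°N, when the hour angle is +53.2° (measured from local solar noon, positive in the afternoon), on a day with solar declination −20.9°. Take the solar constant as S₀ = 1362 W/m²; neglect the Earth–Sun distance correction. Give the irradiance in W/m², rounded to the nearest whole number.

561 W/m²

cos θ_z = sin(19.1°) sin(-20.9°) + cos(19.1°) cos(-20.9°) cos(53.20°) = -0.1167 + 0.5288 = 0.4121.
Top-of-atmosphere irradiance = S₀ cos θ_z = 1362 × 0.4121 = 561.28 W/m².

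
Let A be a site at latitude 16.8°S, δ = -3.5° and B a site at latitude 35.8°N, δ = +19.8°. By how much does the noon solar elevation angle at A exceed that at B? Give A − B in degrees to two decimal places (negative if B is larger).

A: 90° − |-16.8 − (-3.5)| = 76.70°.
B: 90° − |35.8 − (19.8)| = 74.00°.
A − B = 76.70 − 74.00 = 2.70°.

+2.70°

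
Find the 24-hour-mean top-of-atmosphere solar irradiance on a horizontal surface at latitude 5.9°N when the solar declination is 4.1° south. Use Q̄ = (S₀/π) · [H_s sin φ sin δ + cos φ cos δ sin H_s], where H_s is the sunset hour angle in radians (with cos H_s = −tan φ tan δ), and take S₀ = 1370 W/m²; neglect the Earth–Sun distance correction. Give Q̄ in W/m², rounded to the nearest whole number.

428 W/m²

−tan φ tan δ = −(0.1033)(-0.0717) = 0.0074; H_s = arccos(0.0074) = 89.58°. In radians, H_s = 1.5635.
H_s sin φ sin δ = 1.5635 × 0.1028 × -0.0715 = -0.0115.
cos φ cos δ sin H_s = 0.9947 × 0.9974 × 1.0000 = 0.9921.
Q̄ = (1370/π) × (-0.0115 + 0.9921) = 436.08 × 0.9806 = 427.62 W/m².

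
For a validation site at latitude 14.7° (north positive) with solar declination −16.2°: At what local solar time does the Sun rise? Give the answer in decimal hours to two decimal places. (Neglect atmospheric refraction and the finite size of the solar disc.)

6.29 h

cos H_s = −tan(14.7°) · tan(-16.2°) = 0.0762, so H_s = arccos(0.0762) = 85.63°.
Sunrise is at 12 − H_s/15 = 12 − 5.709 = 6.291 h local solar time.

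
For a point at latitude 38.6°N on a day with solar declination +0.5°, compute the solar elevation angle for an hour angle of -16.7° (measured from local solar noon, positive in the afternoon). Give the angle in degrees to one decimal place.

cos θ_z = sin(38.6°) sin(0.5°) + cos(38.6°) cos(0.5°) cos(-16.70°) = 0.0054 + 0.7485 = 0.7539.
θ_z = arccos(0.7539) = 41.07°, so the elevation is 90° − 41.07° = 48.93°.

48.9°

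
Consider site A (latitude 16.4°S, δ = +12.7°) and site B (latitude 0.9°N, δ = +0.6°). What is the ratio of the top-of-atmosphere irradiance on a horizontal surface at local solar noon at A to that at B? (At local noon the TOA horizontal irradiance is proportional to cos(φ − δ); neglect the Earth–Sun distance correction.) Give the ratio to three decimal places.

0.874

A: cos θ_z = cos(-16.4° − (12.7°)) = 0.8738.
B: cos θ_z = cos(0.9° − (0.6°)) = 1.0000.
Ratio A/B = 0.8738 / 1.0000 = 0.8738.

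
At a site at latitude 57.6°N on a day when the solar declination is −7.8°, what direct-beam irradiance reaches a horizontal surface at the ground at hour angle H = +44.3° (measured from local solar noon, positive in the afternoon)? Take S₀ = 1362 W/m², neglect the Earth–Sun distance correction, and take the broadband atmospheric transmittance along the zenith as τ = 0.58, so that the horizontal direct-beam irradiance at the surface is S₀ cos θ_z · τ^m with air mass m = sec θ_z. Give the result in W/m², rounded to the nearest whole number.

cos θ_z = sin φ sin δ + cos φ cos δ cos H = (0.8443)(-0.1357) + (0.5358)(0.9907)(0.7157) = 0.2653.
Air mass m = 1/cos θ_z = 1/0.2653 = 3.769; τ^m = 0.58^3.769 = 0.1283.
Surface direct beam = 1362 × 0.2653 × 0.1283 = 46.36 W/m².

46 W/m²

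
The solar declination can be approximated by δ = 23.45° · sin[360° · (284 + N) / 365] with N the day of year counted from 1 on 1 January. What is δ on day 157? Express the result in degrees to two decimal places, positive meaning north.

+22.65°

360 × (284 + 157) / 365 = 434.959°; sin(434.959°) = 0.9657.
δ = 23.45 × 0.9657 = 22.646° ≈ +22.65°.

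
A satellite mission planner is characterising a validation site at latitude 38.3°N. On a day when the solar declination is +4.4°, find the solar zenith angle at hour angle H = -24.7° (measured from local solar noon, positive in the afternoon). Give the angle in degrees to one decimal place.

cos θ_z = sin(38.3°) sin(4.4°) + cos(38.3°) cos(4.4°) cos(-24.70°) = 0.0475 + 0.7109 = 0.7584.
θ_z = arccos(0.7584) = 40.68°.

40.7°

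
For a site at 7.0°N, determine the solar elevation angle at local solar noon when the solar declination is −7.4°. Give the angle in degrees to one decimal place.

75.6°

At local solar noon the hour angle is zero, so the elevation is 90° − |φ − δ| = 90° − |7.0° − (-7.4°)| = 90° − 14.4° = 75.6°.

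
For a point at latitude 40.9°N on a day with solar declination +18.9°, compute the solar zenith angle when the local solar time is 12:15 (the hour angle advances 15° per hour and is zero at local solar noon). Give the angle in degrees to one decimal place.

22.2°

Hour angle H = 15° × (12.25 − 12) = 3.75°.
cos θ_z = sin φ sin δ + cos φ cos δ cos H = (0.6547)(0.3239) + (0.7559)(0.9461)(0.9979) = 0.9257.
θ_z = arccos(0.9257) = 22.23°.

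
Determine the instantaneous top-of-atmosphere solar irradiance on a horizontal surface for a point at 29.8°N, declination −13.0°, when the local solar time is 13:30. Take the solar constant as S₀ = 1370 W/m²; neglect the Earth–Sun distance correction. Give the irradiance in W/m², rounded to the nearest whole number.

Hour angle H = 15° × (13.5 − 12) = 22.50°.
With φ = 29.8°, δ = -13.0°, H = 22.50°: sin φ sin δ = -0.1118, cos φ cos δ cos H = 0.7812, so cos θ_z = 0.6694.
Top-of-atmosphere irradiance = S₀ cos θ_z = 1370 × 0.6694 = 917.08 W/m².

917 W/m²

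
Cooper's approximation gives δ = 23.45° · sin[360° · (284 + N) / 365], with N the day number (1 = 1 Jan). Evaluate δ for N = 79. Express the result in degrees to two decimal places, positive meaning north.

-0.81°

360 × (284 + 79) / 365 = 358.027°; sin(358.027°) = -0.0344.
δ = 23.45 × -0.0344 = -0.807° ≈ -0.81°.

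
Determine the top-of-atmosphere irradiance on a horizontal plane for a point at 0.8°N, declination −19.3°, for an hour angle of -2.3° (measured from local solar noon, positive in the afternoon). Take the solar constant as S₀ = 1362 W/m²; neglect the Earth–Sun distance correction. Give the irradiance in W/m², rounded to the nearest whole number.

cos θ_z = sin φ sin δ + cos φ cos δ cos H = (0.0140)(-0.3305) + (0.9999)(0.9438)(0.9992) = 0.9383.
Top-of-atmosphere irradiance = S₀ cos θ_z = 1362 × 0.9383 = 1277.96 W/m².

1278 W/m²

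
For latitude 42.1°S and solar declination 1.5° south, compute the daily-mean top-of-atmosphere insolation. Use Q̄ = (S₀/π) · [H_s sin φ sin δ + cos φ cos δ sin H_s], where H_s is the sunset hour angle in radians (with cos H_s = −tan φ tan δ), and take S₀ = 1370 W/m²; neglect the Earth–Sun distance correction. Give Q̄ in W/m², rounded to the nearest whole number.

cos H_s = −tan(-42.1°) · tan(-1.5°) = -0.0237, so H_s = arccos(-0.0237) = 91.36°. In radians, H_s = 1.5945.
H_s sin φ sin δ = 1.5945 × -0.6704 × -0.0262 = 0.0280.
cos φ cos δ sin H_s = 0.7420 × 0.9997 × 0.9997 = 0.7416.
Q̄ = (1370/π) × (0.0280 + 0.7416) = 436.08 × 0.7696 = 335.61 W/m².

336 W/m²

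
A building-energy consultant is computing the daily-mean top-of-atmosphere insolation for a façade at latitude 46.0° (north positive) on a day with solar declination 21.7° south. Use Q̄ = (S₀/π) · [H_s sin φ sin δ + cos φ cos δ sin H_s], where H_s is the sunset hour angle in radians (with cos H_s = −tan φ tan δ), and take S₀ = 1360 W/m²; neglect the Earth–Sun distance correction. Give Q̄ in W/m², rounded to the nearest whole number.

123 W/m²

cos H_s = −tan(46.0°) · tan(-21.7°) = 0.4121, so H_s = arccos(0.4121) = 65.66°. In radians, H_s = 1.1460.
H_s sin φ sin δ = 1.1460 × 0.7193 × -0.3697 = -0.3048.
cos φ cos δ sin H_s = 0.6947 × 0.9291 × 0.9111 = 0.5881.
Q̄ = (1360/π) × (-0.3048 + 0.5881) = 432.90 × 0.2833 = 122.64 W/m².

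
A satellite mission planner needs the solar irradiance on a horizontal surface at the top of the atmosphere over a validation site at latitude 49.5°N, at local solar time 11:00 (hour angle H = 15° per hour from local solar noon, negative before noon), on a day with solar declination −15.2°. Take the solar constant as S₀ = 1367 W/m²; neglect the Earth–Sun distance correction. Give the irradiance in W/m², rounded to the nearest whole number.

555 W/m²

Hour angle H = 15° × (11 − 12) = -15.00°.
cos θ_z = sin(49.5°) sin(-15.2°) + cos(49.5°) cos(-15.2°) cos(-15.00°) = -0.1994 + 0.6054 = 0.4060.
Top-of-atmosphere irradiance = S₀ cos θ_z = 1367 × 0.4060 = 555.00 W/m².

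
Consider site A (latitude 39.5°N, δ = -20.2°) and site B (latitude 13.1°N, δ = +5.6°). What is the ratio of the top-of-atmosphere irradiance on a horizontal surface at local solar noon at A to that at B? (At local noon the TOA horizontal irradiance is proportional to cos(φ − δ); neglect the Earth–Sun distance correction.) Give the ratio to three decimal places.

A: cos θ_z = cos(39.5° − (-20.2°)) = 0.5045.
B: cos θ_z = cos(13.1° − (5.6°)) = 0.9914.
Ratio A/B = 0.5045 / 0.9914 = 0.5089.

0.509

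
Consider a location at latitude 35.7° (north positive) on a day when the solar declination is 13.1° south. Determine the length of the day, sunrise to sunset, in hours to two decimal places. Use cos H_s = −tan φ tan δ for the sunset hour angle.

10.72 hours

cos H_s = −tan(35.7°) · tan(-13.1°) = 0.1672, so H_s = arccos(0.1672) = 80.37°.
Day length = 2 H_s / 15° h⁻¹ = 160.74° / 15 = 10.716 h.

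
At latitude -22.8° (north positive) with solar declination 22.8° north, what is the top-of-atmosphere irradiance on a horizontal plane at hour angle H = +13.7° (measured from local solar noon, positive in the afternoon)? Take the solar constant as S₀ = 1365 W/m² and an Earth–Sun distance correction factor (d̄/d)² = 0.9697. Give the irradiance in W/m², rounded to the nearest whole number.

894 W/m²

cos θ_z = sin φ sin δ + cos φ cos δ cos H = (-0.3875)(0.3875) + (0.9219)(0.9219)(0.9715) = 0.6755.
Top-of-atmosphere irradiance = S₀ (d̄/d)² cos θ_z = 1365 × 0.9697 × 0.6755 = 894.12 W/m².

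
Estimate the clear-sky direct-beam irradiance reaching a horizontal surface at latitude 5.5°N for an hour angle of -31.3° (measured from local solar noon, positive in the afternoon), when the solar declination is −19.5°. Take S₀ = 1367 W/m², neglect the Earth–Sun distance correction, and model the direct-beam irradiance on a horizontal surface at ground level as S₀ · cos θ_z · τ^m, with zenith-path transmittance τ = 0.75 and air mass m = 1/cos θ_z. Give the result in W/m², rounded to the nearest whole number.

724 W/m²

With φ = 5.5°, δ = -19.5°, H = -31.30°: sin φ sin δ = -0.0320, cos φ cos δ cos H = 0.8017, so cos θ_z = 0.7697.
Air mass m = 1/cos θ_z = 1/0.7697 = 1.299; τ^m = 0.75^1.299 = 0.6882.
Surface direct beam = 1367 × 0.7697 × 0.6882 = 724.11 W/m².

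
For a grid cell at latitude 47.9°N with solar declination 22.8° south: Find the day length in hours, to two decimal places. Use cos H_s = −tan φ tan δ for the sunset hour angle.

cos H_s = −tan(47.9°) · tan(-22.8°) = 0.4652, so H_s = arccos(0.4652) = 62.28°.
Day length = 2 H_s / 15° h⁻¹ = 124.56° / 15 = 8.304 h.

8.30 hours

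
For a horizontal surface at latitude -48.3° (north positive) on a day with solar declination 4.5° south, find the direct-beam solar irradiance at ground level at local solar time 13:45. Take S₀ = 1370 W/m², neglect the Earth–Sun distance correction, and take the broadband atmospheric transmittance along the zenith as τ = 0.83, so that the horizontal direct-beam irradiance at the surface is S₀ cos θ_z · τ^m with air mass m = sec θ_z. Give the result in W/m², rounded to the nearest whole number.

Hour angle H = 15° × (13.75 − 12) = 26.25°.
cos θ_z = sin(-48.3°) sin(-4.5°) + cos(-48.3°) cos(-4.5°) cos(26.25°) = 0.0586 + 0.5948 = 0.6534.
Air mass m = 1/cos θ_z = 1/0.6534 = 1.530; τ^m = 0.83^1.530 = 0.7520.
Surface direct beam = 1370 × 0.6534 × 0.7520 = 673.16 W/m².

673 W/m²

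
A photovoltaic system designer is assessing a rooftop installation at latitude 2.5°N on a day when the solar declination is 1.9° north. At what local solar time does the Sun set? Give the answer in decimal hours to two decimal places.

18.01 h

−tan φ tan δ = −(0.0437)(0.0332) = -0.0015; H_s = arccos(-0.0015) = 90.09°.
Sunset is at 12 + H_s/15 = 12 + 6.006 = 18.006 h local solar time.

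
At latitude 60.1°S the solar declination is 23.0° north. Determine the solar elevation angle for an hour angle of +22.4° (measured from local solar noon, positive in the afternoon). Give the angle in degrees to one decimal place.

4.9°

cos θ_z = sin φ sin δ + cos φ cos δ cos H = (-0.8669)(0.3907) + (0.4985)(0.9205)(0.9245) = 0.0855.
θ_z = arccos(0.0855) = 85.10°, so the elevation is 90° − 85.10° = 4.90°.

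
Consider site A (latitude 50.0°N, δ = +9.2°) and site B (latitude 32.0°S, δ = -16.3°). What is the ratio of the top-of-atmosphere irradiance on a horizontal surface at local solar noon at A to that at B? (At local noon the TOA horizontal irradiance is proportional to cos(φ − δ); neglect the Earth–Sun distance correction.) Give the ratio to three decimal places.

A: cos θ_z = cos(50.0° − (9.2°)) = 0.7570.
B: cos θ_z = cos(-32.0° − (-16.3°)) = 0.9627.
Ratio A/B = 0.7570 / 0.9627 = 0.7863.

0.786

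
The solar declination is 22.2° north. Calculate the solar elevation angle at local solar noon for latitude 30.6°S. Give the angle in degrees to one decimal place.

37.2°

At local solar noon the hour angle is zero, so the elevation is 90° − |φ − δ| = 90° − |-30.6° − (22.2°)| = 90° − 52.8° = 37.2°.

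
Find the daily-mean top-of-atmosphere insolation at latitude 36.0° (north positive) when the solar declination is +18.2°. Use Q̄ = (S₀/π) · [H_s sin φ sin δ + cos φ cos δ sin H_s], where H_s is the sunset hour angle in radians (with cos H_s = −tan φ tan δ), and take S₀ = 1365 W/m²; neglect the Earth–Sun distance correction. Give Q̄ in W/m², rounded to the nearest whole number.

−tan φ tan δ = −(0.7265)(0.3288) = -0.2389; H_s = arccos(-0.2389) = 103.82°. In radians, H_s = 1.8120.
H_s sin φ sin δ = 1.8120 × 0.5878 × 0.3123 = 0.3326.
cos φ cos δ sin H_s = 0.8090 × 0.9500 × 0.9711 = 0.7463.
Q̄ = (1365/π) × (0.3326 + 0.7463) = 434.49 × 1.0789 = 468.77 W/m².

469 W/m²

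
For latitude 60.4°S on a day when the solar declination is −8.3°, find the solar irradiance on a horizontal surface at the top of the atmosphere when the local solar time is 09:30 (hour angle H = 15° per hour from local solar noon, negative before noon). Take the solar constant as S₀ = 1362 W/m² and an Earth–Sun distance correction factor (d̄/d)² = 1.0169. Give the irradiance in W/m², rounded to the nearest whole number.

711 W/m²

Hour angle H = 15° × (9.5 − 12) = -37.50°.
cos θ_z = sin φ sin δ + cos φ cos δ cos H = (-0.8695)(-0.1444) + (0.4939)(0.9895)(0.7934) = 0.5133.
Top-of-atmosphere irradiance = S₀ (d̄/d)² cos θ_z = 1362 × 1.0169 × 0.5133 = 710.93 W/m².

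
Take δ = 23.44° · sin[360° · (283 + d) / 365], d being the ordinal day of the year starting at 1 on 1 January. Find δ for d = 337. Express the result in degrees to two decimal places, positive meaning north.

-22.23°

360 × (283 + 337) / 365 = 611.507°; sin(611.507°) = -0.9484.
δ = 23.44 × -0.9484 = -22.230° ≈ -22.23°.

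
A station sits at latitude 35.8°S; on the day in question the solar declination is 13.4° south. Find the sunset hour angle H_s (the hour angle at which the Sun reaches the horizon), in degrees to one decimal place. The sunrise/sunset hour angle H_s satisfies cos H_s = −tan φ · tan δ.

The sunset hour angle satisfies cos H_s = −tan φ tan δ = -0.1718, giving H_s = 99.89°.

99.9°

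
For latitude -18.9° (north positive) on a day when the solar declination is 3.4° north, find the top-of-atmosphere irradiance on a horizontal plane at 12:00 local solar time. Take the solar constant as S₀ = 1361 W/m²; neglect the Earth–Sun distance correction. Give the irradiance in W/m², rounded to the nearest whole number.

Hour angle H = 15° × (12 − 12) = 0.00°.
With φ = -18.9°, δ = 3.4°, H = 0.00°: sin φ sin δ = -0.0192, cos φ cos δ cos H = 0.9444, so cos θ_z = 0.9252.
Top-of-atmosphere irradiance = S₀ cos θ_z = 1361 × 0.9252 = 1259.20 W/m².

1259 W/m²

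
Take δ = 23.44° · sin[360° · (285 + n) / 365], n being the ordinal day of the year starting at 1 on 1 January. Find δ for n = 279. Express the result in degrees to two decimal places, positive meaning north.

360 × (285 + 279) / 365 = 556.274°; sin(556.274°) = -0.2802.
δ = 23.44 × -0.2802 = -6.568° ≈ -6.57°.

-6.57°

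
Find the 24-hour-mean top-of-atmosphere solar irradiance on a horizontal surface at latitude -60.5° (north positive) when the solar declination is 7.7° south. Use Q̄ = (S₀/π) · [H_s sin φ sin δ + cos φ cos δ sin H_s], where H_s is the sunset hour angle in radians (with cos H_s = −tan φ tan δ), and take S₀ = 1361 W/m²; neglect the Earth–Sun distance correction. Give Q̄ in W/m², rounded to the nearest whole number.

−tan φ tan δ = −(-1.7675)(-0.1352) = -0.2390; H_s = arccos(-0.2390) = 103.83°. In radians, H_s = 1.8122.
H_s sin φ sin δ = 1.8122 × -0.8704 × -0.1340 = 0.2114.
cos φ cos δ sin H_s = 0.4924 × 0.9910 × 0.9710 = 0.4738.
Q̄ = (1361/π) × (0.2114 + 0.4738) = 433.22 × 0.6852 = 296.84 W/m².

297 W/m²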